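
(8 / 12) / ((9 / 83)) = 166 / 27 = 6.15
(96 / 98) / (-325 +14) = -48 / 15239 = -0.00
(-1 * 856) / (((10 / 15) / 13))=-16692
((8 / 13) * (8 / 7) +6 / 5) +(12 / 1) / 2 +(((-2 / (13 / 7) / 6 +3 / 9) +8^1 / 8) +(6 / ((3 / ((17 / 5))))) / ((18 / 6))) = 1189 / 105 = 11.32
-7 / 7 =-1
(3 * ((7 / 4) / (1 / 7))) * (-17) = -2499 / 4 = -624.75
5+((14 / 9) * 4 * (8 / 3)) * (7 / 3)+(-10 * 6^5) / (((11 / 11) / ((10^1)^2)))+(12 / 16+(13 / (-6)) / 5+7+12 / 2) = -12597027607 / 1620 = -7775942.97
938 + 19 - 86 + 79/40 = 34919/40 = 872.98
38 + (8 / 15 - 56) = -262 / 15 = -17.47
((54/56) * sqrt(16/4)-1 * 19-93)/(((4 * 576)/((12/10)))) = -1541/26880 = -0.06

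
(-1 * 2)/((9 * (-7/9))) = 2/7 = 0.29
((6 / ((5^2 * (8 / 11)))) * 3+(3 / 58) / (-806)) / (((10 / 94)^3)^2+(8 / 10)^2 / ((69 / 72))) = 143415163979479923 / 96750307575198914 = 1.48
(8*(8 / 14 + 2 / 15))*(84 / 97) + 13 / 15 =1673 / 291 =5.75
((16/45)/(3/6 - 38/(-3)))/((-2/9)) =-48/395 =-0.12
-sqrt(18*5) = -3*sqrt(10) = -9.49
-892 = -892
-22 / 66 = -1 / 3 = -0.33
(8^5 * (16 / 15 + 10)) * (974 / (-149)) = -5298061312 / 2235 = -2370497.23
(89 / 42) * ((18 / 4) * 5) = 47.68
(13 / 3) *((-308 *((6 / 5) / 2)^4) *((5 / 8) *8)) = -108108 / 125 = -864.86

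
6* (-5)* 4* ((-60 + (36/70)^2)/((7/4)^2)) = 28099584/12005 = 2340.66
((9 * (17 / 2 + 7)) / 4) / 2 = 279 / 16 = 17.44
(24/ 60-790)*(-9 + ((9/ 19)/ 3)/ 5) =3363696/ 475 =7081.47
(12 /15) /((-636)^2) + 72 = 36404641 /505620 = 72.00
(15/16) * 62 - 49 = 73/8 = 9.12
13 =13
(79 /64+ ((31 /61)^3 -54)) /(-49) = 764608213 /711812416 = 1.07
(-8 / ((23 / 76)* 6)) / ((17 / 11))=-3344 / 1173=-2.85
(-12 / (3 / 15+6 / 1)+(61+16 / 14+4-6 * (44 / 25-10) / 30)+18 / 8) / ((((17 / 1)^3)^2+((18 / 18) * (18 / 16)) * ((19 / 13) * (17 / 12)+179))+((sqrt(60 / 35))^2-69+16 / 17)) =13064517544 / 4630287935585625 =0.00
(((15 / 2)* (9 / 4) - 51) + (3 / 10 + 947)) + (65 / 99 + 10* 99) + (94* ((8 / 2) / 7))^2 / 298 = 55323426553 / 28911960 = 1913.51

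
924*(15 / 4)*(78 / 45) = 6006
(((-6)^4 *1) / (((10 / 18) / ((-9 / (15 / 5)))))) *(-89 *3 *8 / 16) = 4671432 / 5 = 934286.40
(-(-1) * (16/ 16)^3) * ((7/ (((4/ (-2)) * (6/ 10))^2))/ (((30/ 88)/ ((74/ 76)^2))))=527065/ 38988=13.52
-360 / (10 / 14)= -504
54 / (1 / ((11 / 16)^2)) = 3267 / 128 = 25.52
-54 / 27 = -2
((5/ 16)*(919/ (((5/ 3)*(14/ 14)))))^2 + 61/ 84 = 159625933/ 5376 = 29692.32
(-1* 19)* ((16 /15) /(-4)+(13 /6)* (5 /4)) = -46.39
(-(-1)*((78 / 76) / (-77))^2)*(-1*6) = -4563 / 4280738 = -0.00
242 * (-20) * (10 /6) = -24200 /3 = -8066.67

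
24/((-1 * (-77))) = 24/77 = 0.31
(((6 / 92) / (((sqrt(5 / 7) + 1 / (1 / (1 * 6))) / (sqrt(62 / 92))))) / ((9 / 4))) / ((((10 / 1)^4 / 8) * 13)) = -sqrt(49910) / 6369821250 + 7 * sqrt(1426) / 1061636875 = 0.00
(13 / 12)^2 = 169 / 144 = 1.17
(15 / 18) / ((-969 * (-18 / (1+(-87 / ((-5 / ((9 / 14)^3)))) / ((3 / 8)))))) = 5714 / 8973909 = 0.00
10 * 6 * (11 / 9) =220 / 3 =73.33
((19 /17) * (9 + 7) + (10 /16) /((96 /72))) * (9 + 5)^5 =167784281 /17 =9869663.59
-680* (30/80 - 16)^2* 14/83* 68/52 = -158046875/4316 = -36618.83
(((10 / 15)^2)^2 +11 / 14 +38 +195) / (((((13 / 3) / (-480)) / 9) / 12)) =-254723520 / 91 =-2799159.56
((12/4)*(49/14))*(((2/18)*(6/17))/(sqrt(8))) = 7*sqrt(2)/68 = 0.15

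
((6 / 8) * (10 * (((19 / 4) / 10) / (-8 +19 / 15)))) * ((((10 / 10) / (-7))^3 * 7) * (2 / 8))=855 / 316736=0.00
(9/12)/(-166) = -0.00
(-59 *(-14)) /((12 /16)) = 3304 /3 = 1101.33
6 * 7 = 42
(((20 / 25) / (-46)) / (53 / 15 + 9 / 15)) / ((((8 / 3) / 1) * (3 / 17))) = -51 / 5704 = -0.01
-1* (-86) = 86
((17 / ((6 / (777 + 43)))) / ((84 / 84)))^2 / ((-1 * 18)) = -24290450 / 81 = -299882.10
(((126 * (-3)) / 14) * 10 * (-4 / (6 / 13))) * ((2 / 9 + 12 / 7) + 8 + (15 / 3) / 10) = 170950 / 7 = 24421.43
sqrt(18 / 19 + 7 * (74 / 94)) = sqrt(5149931) / 893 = 2.54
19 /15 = 1.27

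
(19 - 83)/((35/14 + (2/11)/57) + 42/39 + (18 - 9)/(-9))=-1043328/42061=-24.81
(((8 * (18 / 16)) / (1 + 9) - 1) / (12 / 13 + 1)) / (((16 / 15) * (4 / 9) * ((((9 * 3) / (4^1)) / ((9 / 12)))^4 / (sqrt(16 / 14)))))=-13 * sqrt(14) / 2721600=-0.00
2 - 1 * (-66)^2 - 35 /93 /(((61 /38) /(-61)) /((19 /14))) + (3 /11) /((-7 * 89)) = -2762561080 /637329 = -4334.59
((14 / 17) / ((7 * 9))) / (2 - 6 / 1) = -1 / 306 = -0.00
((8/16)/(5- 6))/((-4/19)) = 19/8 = 2.38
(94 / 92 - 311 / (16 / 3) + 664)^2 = 49849046361 / 135424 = 368096.10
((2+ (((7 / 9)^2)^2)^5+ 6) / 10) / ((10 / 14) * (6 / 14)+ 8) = 4769714680998899078041 / 49481698418361700220070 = 0.10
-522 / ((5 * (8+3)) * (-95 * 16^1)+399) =18 / 2869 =0.01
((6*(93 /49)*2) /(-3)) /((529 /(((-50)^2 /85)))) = -186000 /440657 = -0.42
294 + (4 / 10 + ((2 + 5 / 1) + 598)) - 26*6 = 3717 / 5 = 743.40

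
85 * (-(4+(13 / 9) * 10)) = -14110 / 9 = -1567.78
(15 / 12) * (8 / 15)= 2 / 3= 0.67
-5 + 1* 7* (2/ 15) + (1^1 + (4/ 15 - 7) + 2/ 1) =-39/ 5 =-7.80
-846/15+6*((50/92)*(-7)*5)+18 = -17541/115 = -152.53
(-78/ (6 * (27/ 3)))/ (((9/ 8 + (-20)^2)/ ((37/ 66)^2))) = -35594/ 31451409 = -0.00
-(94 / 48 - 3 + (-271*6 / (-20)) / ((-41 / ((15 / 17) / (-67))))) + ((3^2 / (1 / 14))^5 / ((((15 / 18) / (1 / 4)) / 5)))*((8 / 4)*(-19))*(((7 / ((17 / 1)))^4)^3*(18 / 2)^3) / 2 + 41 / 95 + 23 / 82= -57199877731174557891080142050627 / 3649056291327949904760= -15675252219.90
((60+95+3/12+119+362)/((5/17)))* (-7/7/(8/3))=-25959/32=-811.22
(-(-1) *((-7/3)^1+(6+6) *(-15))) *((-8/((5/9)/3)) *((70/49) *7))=78768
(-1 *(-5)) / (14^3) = 5 / 2744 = 0.00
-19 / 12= -1.58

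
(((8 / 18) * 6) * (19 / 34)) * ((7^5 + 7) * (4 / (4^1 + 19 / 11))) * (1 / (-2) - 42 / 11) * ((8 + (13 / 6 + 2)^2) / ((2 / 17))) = -3958411930 / 243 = -16289761.03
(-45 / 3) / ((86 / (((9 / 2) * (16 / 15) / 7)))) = -36 / 301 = -0.12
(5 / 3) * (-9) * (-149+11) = 2070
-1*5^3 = -125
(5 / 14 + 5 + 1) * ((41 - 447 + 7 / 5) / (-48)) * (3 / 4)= 25721 / 640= 40.19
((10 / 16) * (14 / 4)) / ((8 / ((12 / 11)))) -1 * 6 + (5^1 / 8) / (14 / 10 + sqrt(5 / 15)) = -110877 / 21472 -125 * sqrt(3) / 976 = -5.39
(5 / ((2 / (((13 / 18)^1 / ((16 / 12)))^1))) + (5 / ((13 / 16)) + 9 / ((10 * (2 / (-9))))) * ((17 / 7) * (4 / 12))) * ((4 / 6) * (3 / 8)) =22257 / 29120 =0.76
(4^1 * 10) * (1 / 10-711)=-28436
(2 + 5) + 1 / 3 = 22 / 3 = 7.33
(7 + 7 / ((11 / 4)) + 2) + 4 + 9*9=1062 / 11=96.55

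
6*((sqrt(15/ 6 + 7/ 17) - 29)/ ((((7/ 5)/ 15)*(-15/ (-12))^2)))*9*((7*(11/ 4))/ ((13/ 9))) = -1860408/ 13 + 96228*sqrt(374)/ 221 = -134687.67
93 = 93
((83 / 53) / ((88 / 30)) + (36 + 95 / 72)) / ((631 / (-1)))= -1588931 / 26486856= -0.06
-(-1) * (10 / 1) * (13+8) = 210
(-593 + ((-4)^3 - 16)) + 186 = -487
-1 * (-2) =2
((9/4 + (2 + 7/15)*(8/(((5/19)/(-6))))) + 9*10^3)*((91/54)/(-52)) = -5986631/21600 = -277.16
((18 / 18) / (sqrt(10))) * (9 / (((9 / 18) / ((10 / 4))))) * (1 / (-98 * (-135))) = sqrt(10) / 2940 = 0.00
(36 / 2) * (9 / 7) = 162 / 7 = 23.14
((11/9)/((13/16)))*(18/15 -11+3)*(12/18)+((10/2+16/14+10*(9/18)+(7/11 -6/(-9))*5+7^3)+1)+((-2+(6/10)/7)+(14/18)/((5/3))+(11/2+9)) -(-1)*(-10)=19345441/54054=357.89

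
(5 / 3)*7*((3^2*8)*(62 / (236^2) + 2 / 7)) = 838695 / 3481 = 240.94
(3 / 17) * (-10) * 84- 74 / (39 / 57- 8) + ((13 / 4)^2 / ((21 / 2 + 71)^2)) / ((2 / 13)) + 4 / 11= -761029115091 / 5524864136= -137.75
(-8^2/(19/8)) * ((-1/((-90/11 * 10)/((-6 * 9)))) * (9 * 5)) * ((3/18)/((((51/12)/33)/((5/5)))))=1035.73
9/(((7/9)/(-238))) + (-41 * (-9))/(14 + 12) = -71235/26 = -2739.81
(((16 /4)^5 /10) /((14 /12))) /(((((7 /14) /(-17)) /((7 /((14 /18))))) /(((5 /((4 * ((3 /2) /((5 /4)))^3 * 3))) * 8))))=-1088000 /21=-51809.52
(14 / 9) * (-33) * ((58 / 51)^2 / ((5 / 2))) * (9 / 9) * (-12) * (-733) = -3037880384 / 13005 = -233593.26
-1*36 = -36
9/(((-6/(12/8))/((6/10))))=-1.35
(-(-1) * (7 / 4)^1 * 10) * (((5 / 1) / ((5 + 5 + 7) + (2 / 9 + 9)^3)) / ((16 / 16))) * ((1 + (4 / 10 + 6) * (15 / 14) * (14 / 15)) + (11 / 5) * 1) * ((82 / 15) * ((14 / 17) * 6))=28.31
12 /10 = 6 /5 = 1.20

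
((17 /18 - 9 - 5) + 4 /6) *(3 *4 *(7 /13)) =-3122 /39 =-80.05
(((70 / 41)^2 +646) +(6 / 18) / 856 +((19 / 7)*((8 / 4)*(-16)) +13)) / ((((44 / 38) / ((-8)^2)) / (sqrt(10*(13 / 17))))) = 1320645175732*sqrt(2210) / 706337709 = 87896.16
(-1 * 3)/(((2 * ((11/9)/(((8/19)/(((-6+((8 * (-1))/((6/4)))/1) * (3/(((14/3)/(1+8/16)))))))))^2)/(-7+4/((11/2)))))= 1298304/138861899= 0.01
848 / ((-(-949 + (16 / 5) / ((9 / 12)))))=0.90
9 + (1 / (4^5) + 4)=13313 / 1024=13.00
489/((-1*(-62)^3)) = 489/238328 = 0.00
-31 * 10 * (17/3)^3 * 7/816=-313565/648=-483.90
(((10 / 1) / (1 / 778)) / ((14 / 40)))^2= 24211360000 / 49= 494109387.76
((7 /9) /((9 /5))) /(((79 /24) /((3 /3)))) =0.13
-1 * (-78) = 78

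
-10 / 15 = -2 / 3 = -0.67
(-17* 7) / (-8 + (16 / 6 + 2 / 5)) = 1785 / 74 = 24.12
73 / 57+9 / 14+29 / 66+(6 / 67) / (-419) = 97039583 / 41070799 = 2.36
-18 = -18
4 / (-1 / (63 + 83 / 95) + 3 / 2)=24272 / 9007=2.69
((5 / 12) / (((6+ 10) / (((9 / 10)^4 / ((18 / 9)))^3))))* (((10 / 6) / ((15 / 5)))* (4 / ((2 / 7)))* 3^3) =1977006755367 / 10240000000000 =0.19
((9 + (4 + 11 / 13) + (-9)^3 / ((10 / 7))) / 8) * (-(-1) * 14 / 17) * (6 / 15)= -451773 / 22100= -20.44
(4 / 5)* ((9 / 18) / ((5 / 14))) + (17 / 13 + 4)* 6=10714 / 325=32.97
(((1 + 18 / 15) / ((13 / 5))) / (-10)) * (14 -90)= 418 / 65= 6.43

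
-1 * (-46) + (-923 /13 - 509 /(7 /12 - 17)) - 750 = -146567 /197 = -743.99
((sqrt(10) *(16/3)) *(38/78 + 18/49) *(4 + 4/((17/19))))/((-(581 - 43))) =-209024 *sqrt(10)/2913001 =-0.23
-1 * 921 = -921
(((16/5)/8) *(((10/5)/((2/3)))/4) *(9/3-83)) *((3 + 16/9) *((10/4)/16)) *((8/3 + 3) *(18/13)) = -3655/26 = -140.58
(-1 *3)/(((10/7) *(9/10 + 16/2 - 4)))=-3/7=-0.43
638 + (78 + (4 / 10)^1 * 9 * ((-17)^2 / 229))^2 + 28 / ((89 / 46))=871125336566 / 116681225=7465.86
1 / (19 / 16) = 16 / 19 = 0.84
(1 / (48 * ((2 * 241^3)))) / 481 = 1 / 646349529696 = 0.00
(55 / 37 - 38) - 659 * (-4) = 96181 / 37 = 2599.49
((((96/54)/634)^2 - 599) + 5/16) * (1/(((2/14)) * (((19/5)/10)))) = -13644629877725/1237220568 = -11028.45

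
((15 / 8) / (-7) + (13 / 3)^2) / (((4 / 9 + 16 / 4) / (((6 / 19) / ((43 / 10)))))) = 1473 / 4816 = 0.31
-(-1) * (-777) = -777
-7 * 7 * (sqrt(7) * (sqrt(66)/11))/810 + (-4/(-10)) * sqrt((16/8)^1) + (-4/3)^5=-1024/243-49 * sqrt(462)/8910 + 2 * sqrt(2)/5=-3.77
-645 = -645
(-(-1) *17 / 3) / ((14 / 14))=17 / 3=5.67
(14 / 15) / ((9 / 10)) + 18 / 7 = 682 / 189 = 3.61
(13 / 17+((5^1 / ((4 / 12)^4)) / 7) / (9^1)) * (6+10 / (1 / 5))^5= 67346628608 / 17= 3961566388.71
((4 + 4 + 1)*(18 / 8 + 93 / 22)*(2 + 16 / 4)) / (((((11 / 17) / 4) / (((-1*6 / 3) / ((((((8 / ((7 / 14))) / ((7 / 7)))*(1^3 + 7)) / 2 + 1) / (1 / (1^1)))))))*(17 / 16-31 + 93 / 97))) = 162419904 / 70745675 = 2.30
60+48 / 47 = 2868 / 47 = 61.02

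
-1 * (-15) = 15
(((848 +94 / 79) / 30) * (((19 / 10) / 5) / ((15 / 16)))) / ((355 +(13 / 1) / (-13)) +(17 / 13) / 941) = 364739128 / 11253599375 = 0.03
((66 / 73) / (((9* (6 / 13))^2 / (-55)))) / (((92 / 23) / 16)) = -11.53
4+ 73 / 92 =4.79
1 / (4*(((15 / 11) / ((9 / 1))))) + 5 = 133 / 20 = 6.65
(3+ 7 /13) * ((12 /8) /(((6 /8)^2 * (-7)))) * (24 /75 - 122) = 28704 /175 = 164.02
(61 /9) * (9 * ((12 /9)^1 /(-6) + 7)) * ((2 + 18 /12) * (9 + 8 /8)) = 130235 /9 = 14470.56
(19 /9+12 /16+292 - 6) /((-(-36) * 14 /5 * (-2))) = -51995 /36288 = -1.43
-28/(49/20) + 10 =-10/7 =-1.43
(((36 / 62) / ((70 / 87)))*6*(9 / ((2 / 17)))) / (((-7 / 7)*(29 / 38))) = -470934 / 1085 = -434.04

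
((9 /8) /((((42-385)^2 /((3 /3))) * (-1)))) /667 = -9 /627775064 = -0.00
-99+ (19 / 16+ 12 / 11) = -17023 / 176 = -96.72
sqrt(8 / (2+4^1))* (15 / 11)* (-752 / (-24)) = 940* sqrt(3) / 33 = 49.34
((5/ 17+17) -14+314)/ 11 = 5394/ 187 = 28.84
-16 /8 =-2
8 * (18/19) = 144/19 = 7.58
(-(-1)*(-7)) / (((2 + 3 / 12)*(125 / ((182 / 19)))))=-5096 / 21375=-0.24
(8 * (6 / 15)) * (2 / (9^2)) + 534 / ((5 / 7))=747.68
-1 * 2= -2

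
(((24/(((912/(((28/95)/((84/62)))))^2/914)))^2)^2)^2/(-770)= -1383938215451140817197352119533663674079286081/180932285412374947541814168752622577166970637790210615700000000000000000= -0.00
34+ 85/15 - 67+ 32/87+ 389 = 10499/29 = 362.03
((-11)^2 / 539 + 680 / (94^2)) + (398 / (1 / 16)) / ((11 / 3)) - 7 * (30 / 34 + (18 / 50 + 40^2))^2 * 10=-7719698004519636501 / 43012267375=-179476658.07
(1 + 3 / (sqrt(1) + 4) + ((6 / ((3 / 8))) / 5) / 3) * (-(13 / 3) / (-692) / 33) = 26 / 51381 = 0.00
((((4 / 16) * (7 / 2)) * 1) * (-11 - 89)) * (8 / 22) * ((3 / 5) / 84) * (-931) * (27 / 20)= 25137 / 88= 285.65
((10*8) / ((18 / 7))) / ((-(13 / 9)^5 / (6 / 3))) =-3674160 / 371293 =-9.90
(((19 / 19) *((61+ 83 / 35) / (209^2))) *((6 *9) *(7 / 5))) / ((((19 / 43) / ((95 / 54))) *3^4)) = 95374 / 17690805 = 0.01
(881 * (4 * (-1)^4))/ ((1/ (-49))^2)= 8461124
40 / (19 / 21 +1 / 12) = 3360 / 83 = 40.48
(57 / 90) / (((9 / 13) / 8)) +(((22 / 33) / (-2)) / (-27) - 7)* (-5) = 17114 / 405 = 42.26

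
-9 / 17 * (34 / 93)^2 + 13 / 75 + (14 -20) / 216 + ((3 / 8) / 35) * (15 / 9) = 1121899 / 12108600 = 0.09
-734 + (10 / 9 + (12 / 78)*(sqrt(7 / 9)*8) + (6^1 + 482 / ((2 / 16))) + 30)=16*sqrt(7) / 39 + 28432 / 9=3160.20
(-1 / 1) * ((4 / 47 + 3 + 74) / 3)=-3623 / 141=-25.70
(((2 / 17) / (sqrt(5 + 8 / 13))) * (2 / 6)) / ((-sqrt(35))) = -2 * sqrt(33215) / 130305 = -0.00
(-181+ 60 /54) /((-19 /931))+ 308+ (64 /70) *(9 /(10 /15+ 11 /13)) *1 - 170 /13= 2202209729 /241605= 9114.92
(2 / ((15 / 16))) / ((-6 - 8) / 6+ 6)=32 / 55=0.58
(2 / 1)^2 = 4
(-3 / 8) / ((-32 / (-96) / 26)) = -29.25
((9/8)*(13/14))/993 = 39/37072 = 0.00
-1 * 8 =-8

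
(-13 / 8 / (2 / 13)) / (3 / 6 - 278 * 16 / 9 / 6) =0.13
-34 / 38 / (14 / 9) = -153 / 266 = -0.58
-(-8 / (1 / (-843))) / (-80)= 843 / 10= 84.30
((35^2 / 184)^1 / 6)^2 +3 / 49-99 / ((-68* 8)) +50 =52260631529 / 1015273728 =51.47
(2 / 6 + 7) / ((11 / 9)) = 6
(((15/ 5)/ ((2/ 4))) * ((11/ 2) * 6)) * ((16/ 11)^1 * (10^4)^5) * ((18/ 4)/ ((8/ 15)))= 243000000000000000000000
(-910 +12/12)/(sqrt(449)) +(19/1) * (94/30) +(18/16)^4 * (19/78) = 95724223/1597440 - 909 * sqrt(449)/449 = 17.03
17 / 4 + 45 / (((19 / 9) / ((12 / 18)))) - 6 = 947 / 76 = 12.46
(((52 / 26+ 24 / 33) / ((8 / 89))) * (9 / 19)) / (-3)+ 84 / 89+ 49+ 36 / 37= 46.13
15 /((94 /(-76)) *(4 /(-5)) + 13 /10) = 190 /29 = 6.55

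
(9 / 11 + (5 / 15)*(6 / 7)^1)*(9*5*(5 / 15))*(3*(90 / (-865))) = -5.17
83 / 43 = 1.93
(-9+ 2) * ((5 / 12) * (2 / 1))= -35 / 6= -5.83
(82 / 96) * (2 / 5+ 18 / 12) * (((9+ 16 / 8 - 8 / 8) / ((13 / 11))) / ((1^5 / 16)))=8569 / 39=219.72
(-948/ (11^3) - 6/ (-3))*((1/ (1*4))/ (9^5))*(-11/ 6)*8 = -0.00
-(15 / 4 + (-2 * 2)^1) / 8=1 / 32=0.03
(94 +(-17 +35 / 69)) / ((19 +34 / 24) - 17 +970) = 21392 / 268663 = 0.08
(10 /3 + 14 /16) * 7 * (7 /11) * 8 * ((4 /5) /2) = 9898 /165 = 59.99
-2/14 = -1/7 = -0.14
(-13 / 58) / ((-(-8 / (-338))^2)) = 371293 / 928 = 400.10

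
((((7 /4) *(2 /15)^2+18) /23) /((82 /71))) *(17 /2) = 4896799 /848700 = 5.77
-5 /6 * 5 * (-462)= 1925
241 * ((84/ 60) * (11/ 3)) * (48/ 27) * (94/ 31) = 27909728/ 4185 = 6668.99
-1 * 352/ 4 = -88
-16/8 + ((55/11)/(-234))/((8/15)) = -2.04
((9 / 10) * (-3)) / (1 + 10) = -27 / 110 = -0.25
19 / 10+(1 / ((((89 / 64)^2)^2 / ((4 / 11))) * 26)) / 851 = 1.90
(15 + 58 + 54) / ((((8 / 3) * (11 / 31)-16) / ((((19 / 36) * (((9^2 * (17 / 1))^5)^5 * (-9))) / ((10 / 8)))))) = 667403956465500888312533601289988483176287142747040011408178790366084426755197496313 / 7000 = 95343422352214412616076230000000000000000000000000000000000000000000000000000000.00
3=3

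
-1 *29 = -29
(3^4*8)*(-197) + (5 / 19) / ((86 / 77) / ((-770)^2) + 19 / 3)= -1051939108981506 / 8240423101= -127655.96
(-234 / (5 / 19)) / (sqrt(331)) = -4446* sqrt(331) / 1655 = -48.87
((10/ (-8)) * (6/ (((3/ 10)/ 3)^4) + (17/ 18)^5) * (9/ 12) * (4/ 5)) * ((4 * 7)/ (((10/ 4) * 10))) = -793628498999/ 15746400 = -50400.63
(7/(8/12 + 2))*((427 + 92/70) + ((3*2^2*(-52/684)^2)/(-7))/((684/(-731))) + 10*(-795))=-109695724547/5555790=-19744.40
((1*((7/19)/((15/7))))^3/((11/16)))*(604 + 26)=26353376/5658675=4.66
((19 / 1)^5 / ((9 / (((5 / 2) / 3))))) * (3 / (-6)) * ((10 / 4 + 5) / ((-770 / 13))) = 160946435 / 11088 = 14515.37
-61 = -61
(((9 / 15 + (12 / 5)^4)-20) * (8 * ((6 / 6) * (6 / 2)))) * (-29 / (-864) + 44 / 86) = 34883161 / 193500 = 180.27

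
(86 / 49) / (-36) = -43 / 882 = -0.05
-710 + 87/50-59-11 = -38913/50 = -778.26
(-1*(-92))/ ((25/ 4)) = 368/ 25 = 14.72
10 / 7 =1.43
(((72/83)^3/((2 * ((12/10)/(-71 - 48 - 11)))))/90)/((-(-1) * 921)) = -74880/175538609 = -0.00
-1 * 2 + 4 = 2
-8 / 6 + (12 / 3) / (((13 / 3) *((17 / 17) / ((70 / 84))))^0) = 8 / 3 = 2.67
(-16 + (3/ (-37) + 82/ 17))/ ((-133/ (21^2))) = 446103/ 11951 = 37.33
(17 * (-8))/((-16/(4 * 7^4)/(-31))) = -2530654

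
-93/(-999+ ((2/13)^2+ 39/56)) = 880152/9447721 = 0.09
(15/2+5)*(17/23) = 425/46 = 9.24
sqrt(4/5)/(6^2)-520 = -520 + sqrt(5)/90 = -519.98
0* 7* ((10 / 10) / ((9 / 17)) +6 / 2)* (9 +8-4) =0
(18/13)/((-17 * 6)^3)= -1/766428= -0.00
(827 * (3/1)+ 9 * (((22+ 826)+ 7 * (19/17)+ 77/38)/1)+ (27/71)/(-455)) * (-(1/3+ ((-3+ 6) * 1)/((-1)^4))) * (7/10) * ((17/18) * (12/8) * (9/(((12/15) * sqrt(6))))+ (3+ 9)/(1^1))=-425796986766/1490645-70966164461 * sqrt(6)/1122368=-440524.83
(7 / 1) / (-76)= -7 / 76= -0.09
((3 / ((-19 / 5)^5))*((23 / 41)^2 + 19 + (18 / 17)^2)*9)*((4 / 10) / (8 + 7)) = -0.02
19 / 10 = 1.90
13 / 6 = 2.17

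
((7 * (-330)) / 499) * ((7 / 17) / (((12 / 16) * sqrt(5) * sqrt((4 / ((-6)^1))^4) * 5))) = -9702 * sqrt(5) / 42415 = -0.51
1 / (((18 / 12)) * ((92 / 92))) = 2 / 3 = 0.67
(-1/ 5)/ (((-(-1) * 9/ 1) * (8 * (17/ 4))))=-1/ 1530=-0.00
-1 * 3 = -3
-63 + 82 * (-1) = -145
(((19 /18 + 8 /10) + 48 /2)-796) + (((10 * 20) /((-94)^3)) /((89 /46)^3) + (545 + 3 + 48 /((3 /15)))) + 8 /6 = 126402358927049 /6587279683830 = 19.19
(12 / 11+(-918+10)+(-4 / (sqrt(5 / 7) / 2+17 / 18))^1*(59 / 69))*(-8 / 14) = 746200816 / 1432739 - 25488*sqrt(35) / 130249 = 519.66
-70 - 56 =-126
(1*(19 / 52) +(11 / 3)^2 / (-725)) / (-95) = -0.00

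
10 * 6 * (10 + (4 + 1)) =900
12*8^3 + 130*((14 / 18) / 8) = 221639 / 36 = 6156.64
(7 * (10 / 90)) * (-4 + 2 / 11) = -98 / 33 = -2.97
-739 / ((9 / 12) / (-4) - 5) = 11824 / 83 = 142.46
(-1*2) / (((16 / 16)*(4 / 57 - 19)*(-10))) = -57 / 5395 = -0.01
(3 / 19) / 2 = 3 / 38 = 0.08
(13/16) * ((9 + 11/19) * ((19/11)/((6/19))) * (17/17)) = 22477/528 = 42.57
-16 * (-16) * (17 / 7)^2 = 73984 / 49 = 1509.88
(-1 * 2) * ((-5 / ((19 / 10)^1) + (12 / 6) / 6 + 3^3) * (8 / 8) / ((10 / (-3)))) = 1408 / 95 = 14.82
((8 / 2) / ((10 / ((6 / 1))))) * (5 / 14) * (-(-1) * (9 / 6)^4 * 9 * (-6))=-6561 / 28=-234.32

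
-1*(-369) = 369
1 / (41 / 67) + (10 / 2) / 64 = 4493 / 2624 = 1.71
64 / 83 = 0.77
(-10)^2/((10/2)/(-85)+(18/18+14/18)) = 58.17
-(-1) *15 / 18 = 5 / 6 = 0.83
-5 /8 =-0.62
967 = 967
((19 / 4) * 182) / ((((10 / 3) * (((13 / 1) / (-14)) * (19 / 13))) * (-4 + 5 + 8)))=-637 / 30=-21.23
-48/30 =-8/5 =-1.60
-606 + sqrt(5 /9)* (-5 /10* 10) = -606 - 5* sqrt(5) /3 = -609.73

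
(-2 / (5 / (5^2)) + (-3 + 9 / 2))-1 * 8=-16.50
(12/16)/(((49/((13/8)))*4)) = 39/6272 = 0.01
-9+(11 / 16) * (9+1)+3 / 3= -9 / 8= -1.12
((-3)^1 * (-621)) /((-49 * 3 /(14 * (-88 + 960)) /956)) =-1035370944 /7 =-147910134.86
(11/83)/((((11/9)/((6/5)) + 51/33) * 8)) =3267/505636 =0.01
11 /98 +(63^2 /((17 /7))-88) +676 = 3702529 /1666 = 2222.41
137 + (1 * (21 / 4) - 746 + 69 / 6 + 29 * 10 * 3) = 1111 / 4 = 277.75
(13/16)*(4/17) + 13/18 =559/612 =0.91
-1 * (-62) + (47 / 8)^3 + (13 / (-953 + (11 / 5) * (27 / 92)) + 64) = 73741640045 / 224298496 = 328.77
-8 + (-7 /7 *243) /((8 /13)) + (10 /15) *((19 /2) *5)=-8909 /24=-371.21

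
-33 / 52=-0.63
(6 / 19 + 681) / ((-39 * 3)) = -4315 / 741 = -5.82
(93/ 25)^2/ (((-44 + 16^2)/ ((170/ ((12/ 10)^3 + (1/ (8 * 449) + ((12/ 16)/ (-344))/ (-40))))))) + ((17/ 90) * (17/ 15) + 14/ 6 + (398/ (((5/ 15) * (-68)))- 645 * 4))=-98886095947614788/ 38200743443925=-2588.59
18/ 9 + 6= 8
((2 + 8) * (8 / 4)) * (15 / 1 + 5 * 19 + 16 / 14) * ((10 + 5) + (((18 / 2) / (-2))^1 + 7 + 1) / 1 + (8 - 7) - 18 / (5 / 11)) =-312756 / 7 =-44679.43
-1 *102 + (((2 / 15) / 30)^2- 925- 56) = -54826874 / 50625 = -1083.00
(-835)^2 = 697225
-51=-51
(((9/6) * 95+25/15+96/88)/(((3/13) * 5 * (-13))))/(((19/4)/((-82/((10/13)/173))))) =1768015366/47025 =37597.35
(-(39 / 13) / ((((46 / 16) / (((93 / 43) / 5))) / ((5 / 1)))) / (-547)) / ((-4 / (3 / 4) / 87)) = -72819 / 1081966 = -0.07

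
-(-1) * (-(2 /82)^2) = -1 /1681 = -0.00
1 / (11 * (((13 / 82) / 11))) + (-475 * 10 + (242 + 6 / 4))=-4500.19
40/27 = 1.48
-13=-13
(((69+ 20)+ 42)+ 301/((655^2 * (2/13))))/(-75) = -112408463/64353750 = -1.75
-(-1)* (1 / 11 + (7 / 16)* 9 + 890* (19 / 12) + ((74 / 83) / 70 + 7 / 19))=41195795629 / 29142960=1413.58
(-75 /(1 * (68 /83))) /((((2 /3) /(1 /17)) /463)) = -8646525 /2312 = -3739.85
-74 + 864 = 790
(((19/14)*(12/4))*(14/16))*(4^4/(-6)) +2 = -150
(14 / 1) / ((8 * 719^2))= 7 / 2067844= 0.00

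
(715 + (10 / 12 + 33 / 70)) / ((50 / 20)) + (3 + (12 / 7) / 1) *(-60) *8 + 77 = -997151 / 525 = -1899.34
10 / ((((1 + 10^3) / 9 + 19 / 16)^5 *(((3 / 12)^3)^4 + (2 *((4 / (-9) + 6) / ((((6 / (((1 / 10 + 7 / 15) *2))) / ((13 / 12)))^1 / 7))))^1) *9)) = 280476268308914503680 / 72107768125531668146078477454961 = 0.00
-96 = -96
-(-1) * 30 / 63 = 10 / 21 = 0.48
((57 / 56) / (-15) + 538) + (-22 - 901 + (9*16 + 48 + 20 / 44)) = -192.61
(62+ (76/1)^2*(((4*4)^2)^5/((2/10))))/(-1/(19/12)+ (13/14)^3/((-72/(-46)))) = -59598760030526600356032/225319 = -264508363833172525.87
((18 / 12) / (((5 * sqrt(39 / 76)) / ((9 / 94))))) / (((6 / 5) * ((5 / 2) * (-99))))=-sqrt(741) / 201630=-0.00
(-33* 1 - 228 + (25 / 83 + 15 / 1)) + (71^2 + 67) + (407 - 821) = 369209 / 83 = 4448.30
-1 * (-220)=220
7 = 7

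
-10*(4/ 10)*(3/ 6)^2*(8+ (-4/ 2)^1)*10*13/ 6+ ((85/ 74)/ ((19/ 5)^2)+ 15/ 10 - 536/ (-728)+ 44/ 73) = -11276007101/ 88730551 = -127.08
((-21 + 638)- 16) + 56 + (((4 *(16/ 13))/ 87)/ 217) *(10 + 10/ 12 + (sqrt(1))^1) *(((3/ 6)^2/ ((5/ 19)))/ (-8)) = 2418681736/ 3681405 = 657.00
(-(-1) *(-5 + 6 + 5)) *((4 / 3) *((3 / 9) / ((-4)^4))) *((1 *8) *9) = 3 / 4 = 0.75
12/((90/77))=154/15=10.27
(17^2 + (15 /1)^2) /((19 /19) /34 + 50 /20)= 203.21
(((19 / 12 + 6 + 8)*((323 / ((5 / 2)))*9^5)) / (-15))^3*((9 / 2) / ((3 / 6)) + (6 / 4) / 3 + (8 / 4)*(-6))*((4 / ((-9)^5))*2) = -1053974133672455885769 / 6250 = -168635861387592941.72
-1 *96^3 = -884736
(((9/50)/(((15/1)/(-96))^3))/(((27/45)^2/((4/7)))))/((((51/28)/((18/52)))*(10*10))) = -98304/690625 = -0.14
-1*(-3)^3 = 27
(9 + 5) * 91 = 1274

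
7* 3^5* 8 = 13608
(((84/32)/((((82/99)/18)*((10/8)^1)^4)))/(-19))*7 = -4191264/486875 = -8.61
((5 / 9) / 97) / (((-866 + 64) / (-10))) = 25 / 350073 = 0.00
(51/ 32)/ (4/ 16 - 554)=-51/ 17720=-0.00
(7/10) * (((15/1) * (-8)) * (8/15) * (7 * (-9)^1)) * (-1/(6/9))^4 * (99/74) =3536379/185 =19115.56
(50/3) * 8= 400/3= 133.33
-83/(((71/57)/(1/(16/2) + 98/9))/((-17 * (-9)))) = -63778611/568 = -112286.29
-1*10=-10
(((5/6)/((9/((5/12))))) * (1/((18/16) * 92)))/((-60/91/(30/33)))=-2275/4426488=-0.00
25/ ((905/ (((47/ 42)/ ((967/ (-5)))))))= -1175/ 7351134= -0.00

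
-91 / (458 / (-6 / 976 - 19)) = 844025 / 223504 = 3.78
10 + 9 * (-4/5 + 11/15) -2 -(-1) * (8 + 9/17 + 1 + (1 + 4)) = 1864/85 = 21.93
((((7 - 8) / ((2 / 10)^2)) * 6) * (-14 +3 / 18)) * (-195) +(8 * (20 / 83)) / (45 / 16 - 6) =-1712780185 / 4233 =-404625.60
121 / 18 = 6.72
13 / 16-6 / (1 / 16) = -1523 / 16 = -95.19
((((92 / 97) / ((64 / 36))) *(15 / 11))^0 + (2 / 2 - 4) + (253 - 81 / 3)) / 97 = 224 / 97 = 2.31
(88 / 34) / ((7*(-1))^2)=44 / 833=0.05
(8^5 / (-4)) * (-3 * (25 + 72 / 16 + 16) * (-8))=-8945664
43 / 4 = 10.75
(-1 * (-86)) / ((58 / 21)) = 903 / 29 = 31.14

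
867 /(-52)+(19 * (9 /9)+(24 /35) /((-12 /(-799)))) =87331 /1820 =47.98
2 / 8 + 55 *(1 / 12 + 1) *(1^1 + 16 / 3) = 6797 / 18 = 377.61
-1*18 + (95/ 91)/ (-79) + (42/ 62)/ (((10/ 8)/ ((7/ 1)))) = -15844903/ 1114295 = -14.22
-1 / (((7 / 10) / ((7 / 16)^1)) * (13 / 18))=-45 / 52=-0.87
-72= -72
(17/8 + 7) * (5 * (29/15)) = 2117/24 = 88.21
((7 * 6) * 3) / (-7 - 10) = -126 / 17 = -7.41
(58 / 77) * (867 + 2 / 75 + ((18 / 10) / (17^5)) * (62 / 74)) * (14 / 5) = 396276245054048 / 216705674625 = 1828.64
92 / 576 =23 / 144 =0.16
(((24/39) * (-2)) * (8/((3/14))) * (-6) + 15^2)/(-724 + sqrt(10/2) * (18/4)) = -18850064/27251887 - 117162 * sqrt(5)/27251887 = -0.70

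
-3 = -3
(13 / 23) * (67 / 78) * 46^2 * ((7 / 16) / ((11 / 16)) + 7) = 86296 / 11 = 7845.09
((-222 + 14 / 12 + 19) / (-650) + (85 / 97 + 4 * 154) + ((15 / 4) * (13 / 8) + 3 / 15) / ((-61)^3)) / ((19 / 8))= 423967380596011 / 1631471333700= 259.87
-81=-81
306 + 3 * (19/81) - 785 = -12914/27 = -478.30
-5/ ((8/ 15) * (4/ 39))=-2925/ 32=-91.41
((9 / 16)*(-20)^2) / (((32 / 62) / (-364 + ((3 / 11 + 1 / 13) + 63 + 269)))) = -13797.57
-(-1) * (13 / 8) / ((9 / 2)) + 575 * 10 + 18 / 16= 414107 / 72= 5751.49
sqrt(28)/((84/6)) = sqrt(7)/7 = 0.38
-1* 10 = -10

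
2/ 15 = 0.13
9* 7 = 63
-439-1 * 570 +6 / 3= -1007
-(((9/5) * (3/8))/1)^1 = -27/40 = -0.68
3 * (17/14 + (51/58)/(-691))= 510459/140273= 3.64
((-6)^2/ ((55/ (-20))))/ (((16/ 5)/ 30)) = -1350/ 11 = -122.73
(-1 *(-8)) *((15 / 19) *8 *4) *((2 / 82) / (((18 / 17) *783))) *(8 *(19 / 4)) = 21760 / 96309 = 0.23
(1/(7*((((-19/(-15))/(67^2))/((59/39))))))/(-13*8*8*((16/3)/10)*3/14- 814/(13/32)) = -6621275/18143936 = -0.36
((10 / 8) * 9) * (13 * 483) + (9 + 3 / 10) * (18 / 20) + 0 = 1766178 / 25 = 70647.12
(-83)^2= 6889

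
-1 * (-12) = 12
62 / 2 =31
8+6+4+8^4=4114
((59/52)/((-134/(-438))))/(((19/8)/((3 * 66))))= 5116716/16549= 309.19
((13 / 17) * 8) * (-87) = -9048 / 17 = -532.24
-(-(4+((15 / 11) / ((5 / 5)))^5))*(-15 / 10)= -4210737 / 322102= -13.07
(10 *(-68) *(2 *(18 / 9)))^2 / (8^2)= 115600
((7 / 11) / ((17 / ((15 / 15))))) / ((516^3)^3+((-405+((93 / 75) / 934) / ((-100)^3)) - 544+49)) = 23350000000 / 1617624686584076369312764357457142029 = 0.00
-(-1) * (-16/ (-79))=16/ 79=0.20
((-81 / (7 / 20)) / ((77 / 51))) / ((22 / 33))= -123930 / 539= -229.93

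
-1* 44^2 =-1936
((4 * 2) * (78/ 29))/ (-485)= -624/ 14065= -0.04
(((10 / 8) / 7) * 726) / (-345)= -121 / 322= -0.38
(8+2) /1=10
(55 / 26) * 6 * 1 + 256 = 3493 / 13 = 268.69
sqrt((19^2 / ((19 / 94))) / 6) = sqrt(2679) / 3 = 17.25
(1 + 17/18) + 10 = 215/18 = 11.94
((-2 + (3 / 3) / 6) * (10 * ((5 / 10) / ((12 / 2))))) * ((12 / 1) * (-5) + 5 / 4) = 12925 / 144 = 89.76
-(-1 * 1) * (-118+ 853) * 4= 2940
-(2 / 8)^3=-1 / 64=-0.02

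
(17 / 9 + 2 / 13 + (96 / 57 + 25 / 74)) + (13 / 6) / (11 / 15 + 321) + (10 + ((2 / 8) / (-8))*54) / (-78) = 69755539 / 17593056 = 3.96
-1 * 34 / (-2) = 17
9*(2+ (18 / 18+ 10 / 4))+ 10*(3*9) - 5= 314.50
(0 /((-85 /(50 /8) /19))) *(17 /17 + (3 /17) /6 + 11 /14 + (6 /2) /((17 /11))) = 0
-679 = -679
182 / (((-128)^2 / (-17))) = -0.19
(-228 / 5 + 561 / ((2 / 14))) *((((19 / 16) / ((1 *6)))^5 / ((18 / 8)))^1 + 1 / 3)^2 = 242116078471825254288109 / 560952536617829007360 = 431.62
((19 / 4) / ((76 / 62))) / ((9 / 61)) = 1891 / 72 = 26.26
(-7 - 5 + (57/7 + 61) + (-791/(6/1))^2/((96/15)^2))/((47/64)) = 655.61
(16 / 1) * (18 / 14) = 20.57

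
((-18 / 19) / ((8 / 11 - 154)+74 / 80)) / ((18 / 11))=4840 / 1273627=0.00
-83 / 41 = -2.02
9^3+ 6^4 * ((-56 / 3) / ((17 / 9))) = -205335 / 17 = -12078.53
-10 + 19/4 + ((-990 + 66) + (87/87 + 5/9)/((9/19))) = -300013/324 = -925.97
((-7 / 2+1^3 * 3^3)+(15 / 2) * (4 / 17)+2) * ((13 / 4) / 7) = 12051 / 952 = 12.66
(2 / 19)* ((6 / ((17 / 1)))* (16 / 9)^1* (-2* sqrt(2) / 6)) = -64* sqrt(2) / 2907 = -0.03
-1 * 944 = -944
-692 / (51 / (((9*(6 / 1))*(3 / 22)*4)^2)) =-24214464 / 2057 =-11771.74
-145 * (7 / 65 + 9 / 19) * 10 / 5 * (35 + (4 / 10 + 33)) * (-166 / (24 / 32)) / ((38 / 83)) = 6885252384 / 1235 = 5575103.14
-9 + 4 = -5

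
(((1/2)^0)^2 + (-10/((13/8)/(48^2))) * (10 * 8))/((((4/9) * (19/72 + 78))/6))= -14332710564/73255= -195655.05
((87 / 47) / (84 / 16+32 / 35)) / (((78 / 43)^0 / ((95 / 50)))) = 23142 / 40561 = 0.57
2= 2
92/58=46/29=1.59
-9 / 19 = -0.47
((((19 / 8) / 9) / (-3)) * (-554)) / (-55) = -5263 / 5940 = -0.89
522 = 522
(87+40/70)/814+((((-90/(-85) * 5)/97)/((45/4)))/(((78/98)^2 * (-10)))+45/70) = 26784537214/35728297605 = 0.75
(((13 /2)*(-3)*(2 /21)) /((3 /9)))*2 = -78 /7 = -11.14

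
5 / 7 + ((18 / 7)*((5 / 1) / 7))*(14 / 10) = 3.29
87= 87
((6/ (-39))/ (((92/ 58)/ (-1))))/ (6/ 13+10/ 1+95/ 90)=522/ 61985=0.01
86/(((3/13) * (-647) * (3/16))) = -17888/5823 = -3.07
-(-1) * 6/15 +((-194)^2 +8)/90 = 1256/3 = 418.67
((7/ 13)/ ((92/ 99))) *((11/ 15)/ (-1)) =-2541/ 5980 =-0.42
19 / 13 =1.46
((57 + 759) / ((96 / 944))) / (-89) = -8024 / 89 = -90.16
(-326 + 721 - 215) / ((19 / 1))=180 / 19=9.47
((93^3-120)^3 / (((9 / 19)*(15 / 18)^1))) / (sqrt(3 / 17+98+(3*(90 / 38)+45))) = 6588923882739907338*sqrt(15678743) / 242705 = 107495773179631616.27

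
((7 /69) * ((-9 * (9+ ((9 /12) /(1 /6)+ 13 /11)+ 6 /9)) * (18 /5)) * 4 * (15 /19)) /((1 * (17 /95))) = -3829140 /4301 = -890.29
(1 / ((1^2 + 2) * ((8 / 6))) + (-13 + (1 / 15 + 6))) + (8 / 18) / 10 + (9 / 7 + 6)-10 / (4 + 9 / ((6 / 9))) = 19 / 252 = 0.08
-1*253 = -253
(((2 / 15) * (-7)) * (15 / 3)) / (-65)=14 / 195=0.07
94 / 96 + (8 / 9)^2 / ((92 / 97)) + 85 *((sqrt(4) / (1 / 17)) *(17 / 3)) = 488209699 / 29808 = 16378.48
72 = 72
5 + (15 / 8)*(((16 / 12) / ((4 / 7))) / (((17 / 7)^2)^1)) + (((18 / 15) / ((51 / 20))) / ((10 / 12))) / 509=33791403 / 5884040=5.74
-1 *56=-56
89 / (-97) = -89 / 97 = -0.92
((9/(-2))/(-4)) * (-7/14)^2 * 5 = 45/32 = 1.41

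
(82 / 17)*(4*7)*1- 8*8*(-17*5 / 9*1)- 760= -3136 / 153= -20.50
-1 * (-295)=295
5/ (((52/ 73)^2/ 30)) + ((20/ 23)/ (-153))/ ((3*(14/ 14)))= 4219341935/ 14273064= 295.62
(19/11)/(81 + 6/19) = 361/16995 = 0.02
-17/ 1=-17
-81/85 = -0.95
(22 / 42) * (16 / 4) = 44 / 21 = 2.10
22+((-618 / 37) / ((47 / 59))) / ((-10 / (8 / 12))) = 203444 / 8695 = 23.40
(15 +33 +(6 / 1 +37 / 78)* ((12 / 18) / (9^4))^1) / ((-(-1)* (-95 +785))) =1602047 / 23029110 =0.07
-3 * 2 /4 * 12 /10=-9 /5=-1.80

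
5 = 5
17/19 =0.89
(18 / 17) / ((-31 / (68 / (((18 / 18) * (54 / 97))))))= -388 / 93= -4.17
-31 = -31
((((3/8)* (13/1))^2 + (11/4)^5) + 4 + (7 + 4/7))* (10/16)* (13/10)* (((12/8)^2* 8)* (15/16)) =2423046015/917504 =2640.91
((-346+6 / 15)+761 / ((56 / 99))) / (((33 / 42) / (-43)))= -12036861 / 220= -54713.00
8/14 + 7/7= 11/7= 1.57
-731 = -731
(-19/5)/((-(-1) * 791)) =-19/3955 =-0.00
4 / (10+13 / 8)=32 / 93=0.34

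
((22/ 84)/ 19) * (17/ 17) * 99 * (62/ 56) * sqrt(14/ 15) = 3751 * sqrt(210)/ 37240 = 1.46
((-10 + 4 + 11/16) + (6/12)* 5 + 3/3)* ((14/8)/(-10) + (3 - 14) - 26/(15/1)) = 44921/1920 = 23.40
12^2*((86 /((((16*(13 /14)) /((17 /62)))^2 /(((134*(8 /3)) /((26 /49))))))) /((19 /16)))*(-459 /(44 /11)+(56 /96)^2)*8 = -263480616746200 /120345069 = -2189376.09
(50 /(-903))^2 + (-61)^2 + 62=3084694747 /815409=3783.00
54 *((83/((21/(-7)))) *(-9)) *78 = 1048788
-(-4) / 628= 1 / 157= 0.01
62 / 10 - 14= -39 / 5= -7.80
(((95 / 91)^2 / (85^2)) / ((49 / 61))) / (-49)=-22021 / 5746094809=-0.00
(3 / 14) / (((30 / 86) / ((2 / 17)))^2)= 3698 / 151725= 0.02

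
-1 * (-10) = 10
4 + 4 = 8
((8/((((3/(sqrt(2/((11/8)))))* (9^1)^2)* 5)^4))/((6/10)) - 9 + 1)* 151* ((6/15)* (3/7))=-382242226743407504/1845816492279375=-207.09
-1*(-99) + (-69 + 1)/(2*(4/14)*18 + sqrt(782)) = 1657269/16567 -1666*sqrt(782)/16567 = 97.22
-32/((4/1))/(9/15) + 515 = 1505/3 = 501.67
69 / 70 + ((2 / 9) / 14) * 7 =691 / 630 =1.10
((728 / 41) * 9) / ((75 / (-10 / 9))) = -1456 / 615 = -2.37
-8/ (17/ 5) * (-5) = 200/ 17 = 11.76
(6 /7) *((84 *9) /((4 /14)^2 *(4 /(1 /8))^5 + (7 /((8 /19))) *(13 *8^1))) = 10584 /44767483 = 0.00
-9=-9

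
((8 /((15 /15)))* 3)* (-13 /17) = -312 /17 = -18.35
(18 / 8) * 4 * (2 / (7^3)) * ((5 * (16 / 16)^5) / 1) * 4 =360 / 343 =1.05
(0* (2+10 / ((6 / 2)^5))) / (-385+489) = 0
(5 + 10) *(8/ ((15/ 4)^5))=8192/ 50625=0.16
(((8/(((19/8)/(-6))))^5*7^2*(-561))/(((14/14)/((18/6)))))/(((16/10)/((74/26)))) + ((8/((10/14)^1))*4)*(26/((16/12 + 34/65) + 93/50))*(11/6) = 115392164832240315490240/233275762889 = 494659896952.72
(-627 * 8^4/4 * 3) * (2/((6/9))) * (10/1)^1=-57784320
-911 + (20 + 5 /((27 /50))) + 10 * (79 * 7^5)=358469503 /27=13276648.26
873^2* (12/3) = 3048516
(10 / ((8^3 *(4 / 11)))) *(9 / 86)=495 / 88064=0.01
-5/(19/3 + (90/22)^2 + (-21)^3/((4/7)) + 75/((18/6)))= 1452/4692481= 0.00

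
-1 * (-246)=246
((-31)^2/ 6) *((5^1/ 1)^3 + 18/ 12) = 243133/ 12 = 20261.08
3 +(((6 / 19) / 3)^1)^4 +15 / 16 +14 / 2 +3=29061839 / 2085136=13.94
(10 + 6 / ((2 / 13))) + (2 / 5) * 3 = 251 / 5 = 50.20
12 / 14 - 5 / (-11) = 101 / 77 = 1.31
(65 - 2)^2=3969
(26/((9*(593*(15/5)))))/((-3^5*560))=-13/1089388440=-0.00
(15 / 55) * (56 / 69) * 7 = 392 / 253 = 1.55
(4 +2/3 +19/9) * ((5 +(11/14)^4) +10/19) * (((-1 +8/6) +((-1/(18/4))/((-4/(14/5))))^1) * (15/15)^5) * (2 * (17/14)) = 49185375613/1034638920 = 47.54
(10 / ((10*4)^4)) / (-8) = -0.00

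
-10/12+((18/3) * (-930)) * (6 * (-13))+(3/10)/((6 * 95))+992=2486517653/5700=436231.17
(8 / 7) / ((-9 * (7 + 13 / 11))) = -44 / 2835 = -0.02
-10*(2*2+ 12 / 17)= -47.06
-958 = -958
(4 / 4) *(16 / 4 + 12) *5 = 80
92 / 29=3.17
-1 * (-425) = 425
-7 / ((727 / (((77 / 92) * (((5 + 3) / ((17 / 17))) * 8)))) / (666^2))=-228767.83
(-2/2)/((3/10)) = -10/3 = -3.33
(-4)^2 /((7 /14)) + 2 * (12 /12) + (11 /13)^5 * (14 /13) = 166366220 /4826809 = 34.47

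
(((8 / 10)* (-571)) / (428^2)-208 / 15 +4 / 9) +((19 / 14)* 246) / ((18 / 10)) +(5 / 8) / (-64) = 317674107217 / 1846494720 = 172.04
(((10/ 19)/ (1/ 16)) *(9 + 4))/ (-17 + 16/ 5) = -10400/ 1311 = -7.93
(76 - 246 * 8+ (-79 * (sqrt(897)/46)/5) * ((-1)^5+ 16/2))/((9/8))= -15136/9 - 2212 * sqrt(897)/1035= -1745.79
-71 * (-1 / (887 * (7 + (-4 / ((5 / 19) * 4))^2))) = 1775 / 475432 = 0.00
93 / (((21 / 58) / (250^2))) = 16053571.43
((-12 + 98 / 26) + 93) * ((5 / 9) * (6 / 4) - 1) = -551 / 39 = -14.13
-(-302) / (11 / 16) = 4832 / 11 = 439.27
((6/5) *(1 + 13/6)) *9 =171/5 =34.20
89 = 89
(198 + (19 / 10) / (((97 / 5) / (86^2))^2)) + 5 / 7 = 18201109239 / 65863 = 276348.01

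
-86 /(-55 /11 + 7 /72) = 6192 /353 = 17.54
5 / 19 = 0.26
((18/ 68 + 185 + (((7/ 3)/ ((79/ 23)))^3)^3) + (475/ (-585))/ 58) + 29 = 3239739550536527967143772104/ 15119080718519141673768693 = 214.28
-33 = -33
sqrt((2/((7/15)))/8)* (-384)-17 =-192* sqrt(105)/7-17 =-298.06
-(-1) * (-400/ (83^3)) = -400/ 571787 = -0.00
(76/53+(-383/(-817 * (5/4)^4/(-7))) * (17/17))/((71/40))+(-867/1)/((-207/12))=444694040828/8838816625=50.31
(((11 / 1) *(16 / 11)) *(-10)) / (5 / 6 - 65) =2.49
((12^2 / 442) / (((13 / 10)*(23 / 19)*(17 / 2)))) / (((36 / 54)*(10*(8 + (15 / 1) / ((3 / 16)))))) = 513 / 12356773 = 0.00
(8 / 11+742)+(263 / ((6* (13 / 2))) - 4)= 319807 / 429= 745.47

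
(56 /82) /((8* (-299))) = -7 /24518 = -0.00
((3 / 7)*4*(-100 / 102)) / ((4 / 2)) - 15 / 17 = -205 / 119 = -1.72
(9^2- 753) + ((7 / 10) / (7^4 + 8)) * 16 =-672.00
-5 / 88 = -0.06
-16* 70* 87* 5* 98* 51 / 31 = -2435025600 / 31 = -78549212.90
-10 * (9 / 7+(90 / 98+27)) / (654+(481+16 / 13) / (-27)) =-1004562 / 2188193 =-0.46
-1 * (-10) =10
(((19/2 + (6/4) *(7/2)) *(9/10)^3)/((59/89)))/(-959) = -64881/3836000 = -0.02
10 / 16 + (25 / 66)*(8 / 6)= 895 / 792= 1.13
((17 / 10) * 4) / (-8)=-17 / 20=-0.85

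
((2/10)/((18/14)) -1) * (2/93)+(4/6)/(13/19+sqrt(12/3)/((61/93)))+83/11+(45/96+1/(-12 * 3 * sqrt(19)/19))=52106539211/6374190240 -sqrt(19)/36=8.05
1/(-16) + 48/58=355/464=0.77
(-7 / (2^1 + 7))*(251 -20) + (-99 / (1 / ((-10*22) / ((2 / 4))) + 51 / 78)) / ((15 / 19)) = -4160717 / 11181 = -372.12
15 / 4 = 3.75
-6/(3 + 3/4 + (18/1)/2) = -8/17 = -0.47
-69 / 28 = -2.46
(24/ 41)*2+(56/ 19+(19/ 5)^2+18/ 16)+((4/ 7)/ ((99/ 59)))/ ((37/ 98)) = 11747817901/ 570695400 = 20.59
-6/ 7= -0.86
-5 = -5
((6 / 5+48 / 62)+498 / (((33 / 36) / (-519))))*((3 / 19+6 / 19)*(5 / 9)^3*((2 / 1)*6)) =-5341510600 / 19437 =-274811.47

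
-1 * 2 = -2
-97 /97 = -1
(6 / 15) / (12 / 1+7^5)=2 / 84095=0.00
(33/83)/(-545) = -33/45235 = -0.00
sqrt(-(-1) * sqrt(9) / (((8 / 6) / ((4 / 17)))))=3 * sqrt(17) / 17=0.73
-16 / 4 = -4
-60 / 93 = -20 / 31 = -0.65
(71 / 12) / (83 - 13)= 71 / 840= 0.08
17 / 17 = 1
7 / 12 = 0.58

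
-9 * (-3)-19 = 8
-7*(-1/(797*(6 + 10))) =7/12752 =0.00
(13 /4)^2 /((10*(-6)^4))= 169 /207360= 0.00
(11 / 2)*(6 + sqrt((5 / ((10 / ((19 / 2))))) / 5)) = 11*sqrt(95) / 20 + 33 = 38.36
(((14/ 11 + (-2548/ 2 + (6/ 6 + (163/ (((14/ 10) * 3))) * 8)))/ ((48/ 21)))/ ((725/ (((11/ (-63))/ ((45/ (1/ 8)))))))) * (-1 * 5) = -222049/ 157852800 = -0.00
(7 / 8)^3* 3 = 1029 / 512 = 2.01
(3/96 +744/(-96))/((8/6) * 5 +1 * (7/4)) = -741/808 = -0.92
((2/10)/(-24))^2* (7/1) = 0.00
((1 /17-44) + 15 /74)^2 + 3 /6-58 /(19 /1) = 57446325697 /30068716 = 1910.50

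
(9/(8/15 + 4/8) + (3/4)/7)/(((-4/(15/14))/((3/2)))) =-344385/97216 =-3.54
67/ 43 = 1.56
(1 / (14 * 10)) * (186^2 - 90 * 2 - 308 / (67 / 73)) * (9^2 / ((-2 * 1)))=-46238607 / 4690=-9858.98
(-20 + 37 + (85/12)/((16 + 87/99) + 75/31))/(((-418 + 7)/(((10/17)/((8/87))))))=-11697585/43274464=-0.27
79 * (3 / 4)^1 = 59.25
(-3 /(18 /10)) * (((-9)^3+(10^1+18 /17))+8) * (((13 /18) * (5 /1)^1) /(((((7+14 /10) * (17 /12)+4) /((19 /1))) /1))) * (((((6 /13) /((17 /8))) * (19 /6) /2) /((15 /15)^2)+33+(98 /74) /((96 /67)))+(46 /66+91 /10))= 44882970334925 /199488608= 224990.14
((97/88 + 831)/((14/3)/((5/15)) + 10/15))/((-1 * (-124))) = 219675/480128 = 0.46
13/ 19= 0.68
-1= -1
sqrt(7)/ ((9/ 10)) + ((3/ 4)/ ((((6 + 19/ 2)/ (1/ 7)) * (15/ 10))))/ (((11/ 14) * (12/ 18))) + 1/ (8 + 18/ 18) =368/ 3069 + 10 * sqrt(7)/ 9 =3.06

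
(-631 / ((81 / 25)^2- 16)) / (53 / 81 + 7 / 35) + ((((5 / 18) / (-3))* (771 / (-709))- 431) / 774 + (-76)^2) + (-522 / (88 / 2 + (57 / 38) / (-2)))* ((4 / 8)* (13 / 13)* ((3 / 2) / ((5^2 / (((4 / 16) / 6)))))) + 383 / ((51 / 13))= 7501970352414844427 / 1248811571662650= 6007.29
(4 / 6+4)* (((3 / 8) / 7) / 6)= 1 / 24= 0.04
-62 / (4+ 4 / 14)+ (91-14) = 938 / 15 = 62.53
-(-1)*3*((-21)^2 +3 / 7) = 9270 / 7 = 1324.29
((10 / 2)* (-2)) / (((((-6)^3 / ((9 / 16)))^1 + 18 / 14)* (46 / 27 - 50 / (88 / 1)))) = 27720 / 1204657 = 0.02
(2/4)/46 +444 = 40849/92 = 444.01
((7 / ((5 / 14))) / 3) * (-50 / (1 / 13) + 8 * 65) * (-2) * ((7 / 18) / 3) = 220.20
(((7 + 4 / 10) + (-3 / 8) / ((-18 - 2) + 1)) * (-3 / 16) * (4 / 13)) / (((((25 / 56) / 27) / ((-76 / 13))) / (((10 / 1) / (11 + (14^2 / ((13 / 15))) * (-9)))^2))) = 12789252 / 3462922445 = 0.00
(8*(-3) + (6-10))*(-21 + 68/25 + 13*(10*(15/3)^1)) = -17688.16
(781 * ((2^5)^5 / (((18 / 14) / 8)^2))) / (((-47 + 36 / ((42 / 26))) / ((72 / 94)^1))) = -2301097448308736 / 73179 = -31444778533.58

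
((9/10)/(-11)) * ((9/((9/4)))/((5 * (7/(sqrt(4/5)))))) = -36 * sqrt(5)/9625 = -0.01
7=7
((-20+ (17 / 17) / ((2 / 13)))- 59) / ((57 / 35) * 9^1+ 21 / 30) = -203 / 43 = -4.72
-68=-68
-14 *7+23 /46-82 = -359 /2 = -179.50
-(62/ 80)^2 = -961/ 1600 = -0.60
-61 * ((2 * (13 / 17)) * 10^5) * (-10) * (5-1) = 373176470.59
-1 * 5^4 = -625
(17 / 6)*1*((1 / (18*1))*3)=17 / 36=0.47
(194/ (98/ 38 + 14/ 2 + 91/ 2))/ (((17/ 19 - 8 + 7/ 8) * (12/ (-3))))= 280136/ 1982071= 0.14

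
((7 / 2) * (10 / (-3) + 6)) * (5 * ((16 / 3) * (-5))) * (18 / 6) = -11200 / 3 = -3733.33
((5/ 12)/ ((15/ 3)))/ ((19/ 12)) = 0.05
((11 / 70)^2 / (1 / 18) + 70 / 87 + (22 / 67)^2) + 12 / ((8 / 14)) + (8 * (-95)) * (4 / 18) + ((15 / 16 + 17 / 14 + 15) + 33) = -2213267933077 / 22963928400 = -96.38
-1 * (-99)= 99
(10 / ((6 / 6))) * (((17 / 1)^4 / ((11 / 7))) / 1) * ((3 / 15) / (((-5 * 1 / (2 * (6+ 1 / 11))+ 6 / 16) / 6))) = -3760449504 / 209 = -17992581.36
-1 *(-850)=850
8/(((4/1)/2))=4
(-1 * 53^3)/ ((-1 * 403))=148877/ 403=369.42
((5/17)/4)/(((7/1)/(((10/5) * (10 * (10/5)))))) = 0.42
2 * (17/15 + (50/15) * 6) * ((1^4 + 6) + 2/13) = 19654/65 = 302.37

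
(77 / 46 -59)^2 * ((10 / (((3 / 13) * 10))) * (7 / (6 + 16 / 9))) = 271196991 / 21160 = 12816.49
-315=-315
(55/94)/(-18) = -55/1692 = -0.03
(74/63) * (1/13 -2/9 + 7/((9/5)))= 10804/2457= 4.40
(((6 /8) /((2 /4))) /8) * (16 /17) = 3 /17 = 0.18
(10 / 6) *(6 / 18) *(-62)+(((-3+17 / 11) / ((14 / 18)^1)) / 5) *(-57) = -45478 / 3465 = -13.12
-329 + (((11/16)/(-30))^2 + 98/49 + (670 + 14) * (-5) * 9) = -31107.00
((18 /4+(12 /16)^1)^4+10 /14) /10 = 76.04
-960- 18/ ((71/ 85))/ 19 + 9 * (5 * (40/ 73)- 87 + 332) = 124920375/ 98477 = 1268.52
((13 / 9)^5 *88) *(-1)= -32673784 / 59049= -553.33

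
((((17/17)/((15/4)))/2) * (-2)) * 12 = -16/5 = -3.20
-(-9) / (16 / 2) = 9 / 8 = 1.12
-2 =-2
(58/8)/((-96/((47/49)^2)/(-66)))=704671/153664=4.59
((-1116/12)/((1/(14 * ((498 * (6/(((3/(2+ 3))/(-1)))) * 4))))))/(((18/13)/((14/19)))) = 262240160/19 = 13802113.68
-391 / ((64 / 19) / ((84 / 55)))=-156009 / 880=-177.28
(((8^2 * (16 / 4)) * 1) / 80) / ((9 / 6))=32 / 15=2.13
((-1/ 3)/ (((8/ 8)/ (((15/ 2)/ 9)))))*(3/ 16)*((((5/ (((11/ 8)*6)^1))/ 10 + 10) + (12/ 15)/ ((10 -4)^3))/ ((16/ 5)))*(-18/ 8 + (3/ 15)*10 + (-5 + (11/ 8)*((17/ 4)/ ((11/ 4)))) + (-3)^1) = 7323295/ 7299072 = 1.00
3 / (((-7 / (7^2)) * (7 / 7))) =-21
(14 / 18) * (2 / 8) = 7 / 36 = 0.19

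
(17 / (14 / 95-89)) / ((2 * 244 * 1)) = -1615 / 4119208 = -0.00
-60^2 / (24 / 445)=-66750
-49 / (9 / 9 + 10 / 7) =-343 / 17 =-20.18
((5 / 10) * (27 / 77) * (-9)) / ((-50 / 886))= 107649 / 3850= 27.96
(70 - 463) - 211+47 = -557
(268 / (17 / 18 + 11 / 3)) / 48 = 1.21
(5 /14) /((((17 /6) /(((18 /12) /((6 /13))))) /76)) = 3705 /119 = 31.13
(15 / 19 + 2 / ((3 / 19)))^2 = 181.07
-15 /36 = -5 /12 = -0.42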